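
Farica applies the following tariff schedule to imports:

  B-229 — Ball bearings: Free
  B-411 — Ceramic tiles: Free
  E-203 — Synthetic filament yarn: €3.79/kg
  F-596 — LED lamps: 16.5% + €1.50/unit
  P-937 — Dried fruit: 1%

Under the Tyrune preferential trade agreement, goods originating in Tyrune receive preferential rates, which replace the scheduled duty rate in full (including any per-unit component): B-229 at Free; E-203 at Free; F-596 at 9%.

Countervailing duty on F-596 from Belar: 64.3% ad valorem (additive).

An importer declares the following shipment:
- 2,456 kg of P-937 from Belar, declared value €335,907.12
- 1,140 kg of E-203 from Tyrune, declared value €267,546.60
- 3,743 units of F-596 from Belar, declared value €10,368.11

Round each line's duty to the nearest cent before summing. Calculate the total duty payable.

Line 1 (P-937, Belar, 2,456 kg, €335,907.12):
Base rate for P-937 is 1%.
Duty = €335,907.12 × 1% = €3,359.07.
Line 2 (E-203, Tyrune, 1,140 kg, €267,546.60):
Base rate for E-203 is €3.79/kg.
Origin Tyrune qualifies under the Farica–Tyrune agreement and E-203 is covered: preferential rate Free applies instead.
Duty = €267,546.60 × 0% = €0.00.
Line 3 (F-596, Belar, 3,743 units, €10,368.11):
Base rate for F-596 is 16.5% + €1.50/unit.
F-596 has an FTA preferential rate, but origin Belar is not Tyrune; base rate stands.
Additional duty on F-596 from Belar: +64.3%. Applied ad valorem rate: 16.5% + 64.3% = 80.8%.
Duty = €10,368.11 × 80.8% + 3,743 × €1.50 = €13,991.93.
Total = €3,359.07 + €0.00 + €13,991.93 = €17,351.00.

€17,351.00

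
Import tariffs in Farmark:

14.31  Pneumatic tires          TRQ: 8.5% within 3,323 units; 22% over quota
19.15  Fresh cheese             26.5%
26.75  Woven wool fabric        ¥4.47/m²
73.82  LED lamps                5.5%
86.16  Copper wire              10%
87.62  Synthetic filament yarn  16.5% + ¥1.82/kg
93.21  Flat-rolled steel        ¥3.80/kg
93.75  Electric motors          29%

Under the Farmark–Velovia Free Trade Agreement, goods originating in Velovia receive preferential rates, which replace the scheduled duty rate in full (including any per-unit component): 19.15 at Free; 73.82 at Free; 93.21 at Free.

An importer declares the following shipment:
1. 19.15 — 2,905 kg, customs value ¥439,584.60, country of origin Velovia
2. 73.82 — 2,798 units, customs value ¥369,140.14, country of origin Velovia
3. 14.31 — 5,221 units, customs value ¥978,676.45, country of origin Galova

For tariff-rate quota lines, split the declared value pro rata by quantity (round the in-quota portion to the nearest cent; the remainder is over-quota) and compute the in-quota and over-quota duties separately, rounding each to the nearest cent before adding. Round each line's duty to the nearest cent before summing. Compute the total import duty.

¥131,217.81

Line 1 (19.15, Velovia, 2,905 kg, ¥439,584.60):
Base rate for 19.15 is 26.5%.
Origin Velovia qualifies under the Farmark–Velovia agreement and 19.15 is covered: preferential rate Free applies instead.
Duty = ¥439,584.60 × 0% = ¥0.00.
Line 2 (73.82, Velovia, 2,798 units, ¥369,140.14):
Base rate for 73.82 is 5.5%.
Origin Velovia qualifies under the Farmark–Velovia agreement and 73.82 is covered: preferential rate Free applies instead.
Duty = ¥369,140.14 × 0% = ¥0.00.
Line 3 (14.31, Galova, 5,221 units, ¥978,676.45):
Code 14.31 is under a tariff-rate quota (threshold 3,323 units). In-quota: 3,323 units at 8.5%; over-quota: 1,898 units at 22%.
Pro-rata value split: in-quota = ¥978,676.45 × 3,323/5,221 = ¥622,896.35; over-quota = ¥978,676.45 − ¥622,896.35 = ¥355,780.10.
In-quota duty = ¥622,896.35 × 8.5% = ¥52,946.19. Over-quota duty = ¥355,780.10 × 22% = ¥78,271.62.
Line duty = ¥52,946.19 + ¥78,271.62 = ¥131,217.81.
Total = ¥0.00 + ¥0.00 + ¥131,217.81 = ¥131,217.81.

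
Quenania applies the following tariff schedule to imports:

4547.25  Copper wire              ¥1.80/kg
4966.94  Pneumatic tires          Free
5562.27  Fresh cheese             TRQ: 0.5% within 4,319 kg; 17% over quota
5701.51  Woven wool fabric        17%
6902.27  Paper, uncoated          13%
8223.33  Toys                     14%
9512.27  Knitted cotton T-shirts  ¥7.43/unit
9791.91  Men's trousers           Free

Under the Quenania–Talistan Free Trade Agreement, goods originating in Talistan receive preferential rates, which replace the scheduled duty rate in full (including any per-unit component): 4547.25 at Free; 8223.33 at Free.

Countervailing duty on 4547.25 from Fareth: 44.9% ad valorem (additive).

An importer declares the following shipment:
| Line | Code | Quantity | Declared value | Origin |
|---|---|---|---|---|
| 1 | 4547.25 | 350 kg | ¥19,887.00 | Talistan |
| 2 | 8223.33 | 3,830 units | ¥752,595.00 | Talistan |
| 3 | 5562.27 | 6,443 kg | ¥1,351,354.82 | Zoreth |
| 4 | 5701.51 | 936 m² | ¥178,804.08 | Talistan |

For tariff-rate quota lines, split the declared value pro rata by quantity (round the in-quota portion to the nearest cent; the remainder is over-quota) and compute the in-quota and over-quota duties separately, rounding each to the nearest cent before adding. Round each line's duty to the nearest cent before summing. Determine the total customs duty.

Line 1 (4547.25, Talistan, 350 kg, ¥19,887.00):
Base rate for 4547.25 is ¥1.80/kg.
Origin Talistan qualifies under the Quenania–Talistan agreement and 4547.25 is covered: preferential rate Free applies instead.
The additional-duty order on 4547.25 targets Fareth, not Talistan; it does not apply.
Duty = ¥19,887.00 × 0% = ¥0.00.
Line 2 (8223.33, Talistan, 3,830 units, ¥752,595.00):
Base rate for 8223.33 is 14%.
Origin Talistan qualifies under the Quenania–Talistan agreement and 8223.33 is covered: preferential rate Free applies instead.
Duty = ¥752,595.00 × 0% = ¥0.00.
Line 3 (5562.27, Zoreth, 6,443 kg, ¥1,351,354.82):
Code 5562.27 is under a tariff-rate quota (threshold 4,319 kg). In-quota: 4,319 kg at 0.5%; over-quota: 2,124 kg at 17%.
Pro-rata value split: in-quota = ¥1,351,354.82 × 4,319/6,443 = ¥905,867.06; over-quota = ¥1,351,354.82 − ¥905,867.06 = ¥445,487.76.
In-quota duty = ¥905,867.06 × 0.5% = ¥4,529.34. Over-quota duty = ¥445,487.76 × 17% = ¥75,732.92.
Line duty = ¥4,529.34 + ¥75,732.92 = ¥80,262.26.
Line 4 (5701.51, Talistan, 936 m², ¥178,804.08):
Base rate for 5701.51 is 17%.
Origin Talistan is the FTA partner but 5701.51 is not on the preference list; base rate stands.
Duty = ¥178,804.08 × 17% = ¥30,396.69.
Total = ¥0.00 + ¥0.00 + ¥80,262.26 + ¥30,396.69 = ¥110,658.95.

¥110,658.95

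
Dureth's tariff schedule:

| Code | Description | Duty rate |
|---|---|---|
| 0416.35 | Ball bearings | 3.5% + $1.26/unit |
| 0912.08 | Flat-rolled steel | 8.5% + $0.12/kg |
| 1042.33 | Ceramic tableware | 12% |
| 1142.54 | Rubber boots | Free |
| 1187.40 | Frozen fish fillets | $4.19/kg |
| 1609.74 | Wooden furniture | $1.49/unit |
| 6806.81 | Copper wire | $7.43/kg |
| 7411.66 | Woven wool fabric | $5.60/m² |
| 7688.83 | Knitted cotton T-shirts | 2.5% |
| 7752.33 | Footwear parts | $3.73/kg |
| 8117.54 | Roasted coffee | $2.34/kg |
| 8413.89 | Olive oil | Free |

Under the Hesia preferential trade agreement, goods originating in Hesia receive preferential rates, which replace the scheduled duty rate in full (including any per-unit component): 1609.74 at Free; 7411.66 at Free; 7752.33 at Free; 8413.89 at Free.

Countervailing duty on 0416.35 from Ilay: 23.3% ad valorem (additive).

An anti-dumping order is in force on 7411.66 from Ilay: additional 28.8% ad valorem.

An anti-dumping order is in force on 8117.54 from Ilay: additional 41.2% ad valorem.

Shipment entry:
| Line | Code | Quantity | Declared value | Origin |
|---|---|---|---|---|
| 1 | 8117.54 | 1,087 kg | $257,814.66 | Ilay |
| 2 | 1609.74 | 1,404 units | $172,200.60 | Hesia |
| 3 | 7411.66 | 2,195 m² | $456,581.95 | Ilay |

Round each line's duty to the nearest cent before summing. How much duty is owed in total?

Line 1 (8117.54, Ilay, 1,087 kg, $257,814.66):
Base rate for 8117.54 is $2.34/kg.
Additional duty on 8117.54 from Ilay: +41.2% ad valorem. Applied ad valorem rate = 41.2%.
Duty = $257,814.66 × 41.2% + 1,087 × $2.34 = $108,763.22.
Line 2 (1609.74, Hesia, 1,404 units, $172,200.60):
Base rate for 1609.74 is $1.49/unit.
Origin Hesia qualifies under the Dureth–Hesia agreement and 1609.74 is covered: preferential rate Free applies instead.
Duty = $172,200.60 × 0% = $0.00.
Line 3 (7411.66, Ilay, 2,195 m², $456,581.95):
Base rate for 7411.66 is $5.60/m².
7411.66 has an FTA preferential rate, but origin Ilay is not Hesia; base rate stands.
Additional duty on 7411.66 from Ilay: +28.8% ad valorem. Applied ad valorem rate = 28.8%.
Duty = $456,581.95 × 28.8% + 2,195 × $5.60 = $143,787.60.
Total = $108,763.22 + $0.00 + $143,787.60 = $252,550.82.

$252,550.82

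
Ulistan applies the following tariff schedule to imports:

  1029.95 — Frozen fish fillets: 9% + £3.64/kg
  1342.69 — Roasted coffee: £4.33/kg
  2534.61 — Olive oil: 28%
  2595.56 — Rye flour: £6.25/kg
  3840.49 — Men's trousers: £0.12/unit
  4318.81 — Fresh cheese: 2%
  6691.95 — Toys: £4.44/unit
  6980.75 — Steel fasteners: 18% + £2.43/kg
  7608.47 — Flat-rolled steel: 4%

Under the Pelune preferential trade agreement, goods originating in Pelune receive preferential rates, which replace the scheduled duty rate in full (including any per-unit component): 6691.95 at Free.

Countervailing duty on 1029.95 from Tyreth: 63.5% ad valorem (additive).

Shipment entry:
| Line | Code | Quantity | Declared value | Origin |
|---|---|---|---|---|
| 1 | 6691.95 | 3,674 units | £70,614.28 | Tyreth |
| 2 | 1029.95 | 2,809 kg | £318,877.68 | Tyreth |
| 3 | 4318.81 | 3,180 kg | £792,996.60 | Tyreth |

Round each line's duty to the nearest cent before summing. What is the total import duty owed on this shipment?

Line 1 (6691.95, Tyreth, 3,674 units, £70,614.28):
Base rate for 6691.95 is £4.44/unit.
6691.95 has an FTA preferential rate, but origin Tyreth is not Pelune; base rate stands.
Duty = 3,674 × £4.44 = £16,312.56.
Line 2 (1029.95, Tyreth, 2,809 kg, £318,877.68):
Base rate for 1029.95 is 9% + £3.64/kg.
Additional duty on 1029.95 from Tyreth: +63.5%. Applied ad valorem rate: 9% + 63.5% = 72.5%.
Duty = £318,877.68 × 72.5% + 2,809 × £3.64 = £241,411.08.
Line 3 (4318.81, Tyreth, 3,180 kg, £792,996.60):
Base rate for 4318.81 is 2%.
Duty = £792,996.60 × 2% = £15,859.93.
Total = £16,312.56 + £241,411.08 + £15,859.93 = £273,583.57.

£273,583.57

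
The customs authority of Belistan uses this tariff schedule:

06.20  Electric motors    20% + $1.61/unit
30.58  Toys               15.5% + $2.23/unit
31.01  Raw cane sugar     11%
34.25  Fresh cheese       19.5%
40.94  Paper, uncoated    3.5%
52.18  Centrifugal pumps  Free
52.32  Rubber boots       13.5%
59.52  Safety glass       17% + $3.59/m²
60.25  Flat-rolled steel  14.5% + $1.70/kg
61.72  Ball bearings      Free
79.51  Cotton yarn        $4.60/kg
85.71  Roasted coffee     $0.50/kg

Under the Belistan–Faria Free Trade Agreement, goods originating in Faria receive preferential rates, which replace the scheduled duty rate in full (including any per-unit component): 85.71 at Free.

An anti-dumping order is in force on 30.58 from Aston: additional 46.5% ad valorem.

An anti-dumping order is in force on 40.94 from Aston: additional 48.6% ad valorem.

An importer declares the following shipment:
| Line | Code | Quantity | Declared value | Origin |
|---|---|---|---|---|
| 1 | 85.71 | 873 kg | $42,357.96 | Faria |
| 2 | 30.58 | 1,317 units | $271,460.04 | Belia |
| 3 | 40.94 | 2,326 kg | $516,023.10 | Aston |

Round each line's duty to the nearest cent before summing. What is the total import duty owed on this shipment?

$313,861.26

Line 1 (85.71, Faria, 873 kg, $42,357.96):
Base rate for 85.71 is $0.50/kg.
Origin Faria qualifies under the Belistan–Faria agreement and 85.71 is covered: preferential rate Free applies instead.
Duty = $42,357.96 × 0% = $0.00.
Line 2 (30.58, Belia, 1,317 units, $271,460.04):
Base rate for 30.58 is 15.5% + $2.23/unit.
The additional-duty order on 30.58 targets Aston, not Belia; it does not apply.
Duty = $271,460.04 × 15.5% + 1,317 × $2.23 = $45,013.22.
Line 3 (40.94, Aston, 2,326 kg, $516,023.10):
Base rate for 40.94 is 3.5%.
Additional duty on 40.94 from Aston: +48.6%. Applied ad valorem rate: 3.5% + 48.6% = 52.1%.
Duty = $516,023.10 × 52.1% = $268,848.04.
Total = $0.00 + $45,013.22 + $268,848.04 = $313,861.26.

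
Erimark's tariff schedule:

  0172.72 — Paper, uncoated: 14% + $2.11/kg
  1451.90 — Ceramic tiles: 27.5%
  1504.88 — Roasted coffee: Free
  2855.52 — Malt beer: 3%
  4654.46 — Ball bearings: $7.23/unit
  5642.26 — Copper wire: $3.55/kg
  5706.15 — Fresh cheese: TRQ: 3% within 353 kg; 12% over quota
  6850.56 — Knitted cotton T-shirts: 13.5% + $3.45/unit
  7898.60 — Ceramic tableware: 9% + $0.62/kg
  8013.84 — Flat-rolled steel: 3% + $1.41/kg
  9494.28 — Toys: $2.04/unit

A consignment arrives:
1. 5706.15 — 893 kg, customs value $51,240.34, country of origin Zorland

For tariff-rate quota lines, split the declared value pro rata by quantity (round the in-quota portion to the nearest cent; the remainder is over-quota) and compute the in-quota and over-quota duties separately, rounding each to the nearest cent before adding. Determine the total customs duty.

Line 1 (5706.15, Zorland, 893 kg, $51,240.34):
Code 5706.15 is under a tariff-rate quota (threshold 353 kg). In-quota: 353 kg at 3%; over-quota: 540 kg at 12%.
Pro-rata value split: in-quota = $51,240.34 × 353/893 = $20,255.14; over-quota = $51,240.34 − $20,255.14 = $30,985.20.
In-quota duty = $20,255.14 × 3% = $607.65. Over-quota duty = $30,985.20 × 12% = $3,718.22.
Line duty = $607.65 + $3,718.22 = $4,325.87.

$4,325.87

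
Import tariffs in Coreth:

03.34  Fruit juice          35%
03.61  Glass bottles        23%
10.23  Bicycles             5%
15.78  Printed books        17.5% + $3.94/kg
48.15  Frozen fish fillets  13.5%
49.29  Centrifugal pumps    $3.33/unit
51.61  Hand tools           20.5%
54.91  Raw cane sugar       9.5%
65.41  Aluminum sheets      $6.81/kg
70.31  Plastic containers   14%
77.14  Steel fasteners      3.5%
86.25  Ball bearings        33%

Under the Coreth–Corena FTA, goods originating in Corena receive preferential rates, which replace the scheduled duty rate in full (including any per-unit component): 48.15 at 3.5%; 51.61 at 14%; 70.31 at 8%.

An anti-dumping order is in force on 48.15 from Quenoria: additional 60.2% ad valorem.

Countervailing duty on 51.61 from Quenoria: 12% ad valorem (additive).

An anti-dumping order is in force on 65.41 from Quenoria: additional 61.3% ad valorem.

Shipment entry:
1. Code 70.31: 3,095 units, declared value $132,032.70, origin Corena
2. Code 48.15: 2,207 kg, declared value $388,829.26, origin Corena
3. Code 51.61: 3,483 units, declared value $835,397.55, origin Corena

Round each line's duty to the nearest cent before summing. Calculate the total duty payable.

Line 1 (70.31, Corena, 3,095 units, $132,032.70):
Base rate for 70.31 is 14%.
Origin Corena qualifies under the Coreth–Corena agreement and 70.31 is covered: preferential rate 8% applies instead.
Duty = $132,032.70 × 8% = $10,562.62.
Line 2 (48.15, Corena, 2,207 kg, $388,829.26):
Base rate for 48.15 is 13.5%.
Origin Corena qualifies under the Coreth–Corena agreement and 48.15 is covered: preferential rate 3.5% applies instead.
The additional-duty order on 48.15 targets Quenoria, not Corena; it does not apply.
Duty = $388,829.26 × 3.5% = $13,609.02.
Line 3 (51.61, Corena, 3,483 units, $835,397.55):
Base rate for 51.61 is 20.5%.
Origin Corena qualifies under the Coreth–Corena agreement and 51.61 is covered: preferential rate 14% applies instead.
The additional-duty order on 51.61 targets Quenoria, not Corena; it does not apply.
Duty = $835,397.55 × 14% = $116,955.66.
Total = $10,562.62 + $13,609.02 + $116,955.66 = $141,127.30.

$141,127.30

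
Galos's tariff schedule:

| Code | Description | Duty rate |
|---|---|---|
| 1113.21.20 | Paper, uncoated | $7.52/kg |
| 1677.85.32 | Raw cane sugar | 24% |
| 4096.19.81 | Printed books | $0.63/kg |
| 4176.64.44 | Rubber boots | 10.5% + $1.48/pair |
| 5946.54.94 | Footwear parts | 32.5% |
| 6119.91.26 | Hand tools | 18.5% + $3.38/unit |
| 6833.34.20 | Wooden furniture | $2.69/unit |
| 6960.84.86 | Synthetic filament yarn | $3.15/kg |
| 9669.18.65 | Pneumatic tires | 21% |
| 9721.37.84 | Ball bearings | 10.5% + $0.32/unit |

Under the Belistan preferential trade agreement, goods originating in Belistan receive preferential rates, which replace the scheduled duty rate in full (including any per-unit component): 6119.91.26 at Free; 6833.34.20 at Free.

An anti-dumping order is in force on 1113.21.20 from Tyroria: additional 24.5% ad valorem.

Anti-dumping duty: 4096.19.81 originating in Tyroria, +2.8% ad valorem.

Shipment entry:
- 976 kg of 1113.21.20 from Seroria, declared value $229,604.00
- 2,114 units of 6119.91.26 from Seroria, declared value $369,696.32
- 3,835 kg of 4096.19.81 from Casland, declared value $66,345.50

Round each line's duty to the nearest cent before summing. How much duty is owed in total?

$85,294.71

Line 1 (1113.21.20, Seroria, 976 kg, $229,604.00):
Base rate for 1113.21.20 is $7.52/kg.
The additional-duty order on 1113.21.20 targets Tyroria, not Seroria; it does not apply.
Duty = 976 × $7.52 = $7,339.52.
Line 2 (6119.91.26, Seroria, 2,114 units, $369,696.32):
Base rate for 6119.91.26 is 18.5% + $3.38/unit.
6119.91.26 has an FTA preferential rate, but origin Seroria is not Belistan; base rate stands.
Duty = $369,696.32 × 18.5% + 2,114 × $3.38 = $75,539.14.
Line 3 (4096.19.81, Casland, 3,835 kg, $66,345.50):
Base rate for 4096.19.81 is $0.63/kg.
The additional-duty order on 4096.19.81 targets Tyroria, not Casland; it does not apply.
Duty = 3,835 × $0.63 = $2,416.05.
Total = $7,339.52 + $75,539.14 + $2,416.05 = $85,294.71.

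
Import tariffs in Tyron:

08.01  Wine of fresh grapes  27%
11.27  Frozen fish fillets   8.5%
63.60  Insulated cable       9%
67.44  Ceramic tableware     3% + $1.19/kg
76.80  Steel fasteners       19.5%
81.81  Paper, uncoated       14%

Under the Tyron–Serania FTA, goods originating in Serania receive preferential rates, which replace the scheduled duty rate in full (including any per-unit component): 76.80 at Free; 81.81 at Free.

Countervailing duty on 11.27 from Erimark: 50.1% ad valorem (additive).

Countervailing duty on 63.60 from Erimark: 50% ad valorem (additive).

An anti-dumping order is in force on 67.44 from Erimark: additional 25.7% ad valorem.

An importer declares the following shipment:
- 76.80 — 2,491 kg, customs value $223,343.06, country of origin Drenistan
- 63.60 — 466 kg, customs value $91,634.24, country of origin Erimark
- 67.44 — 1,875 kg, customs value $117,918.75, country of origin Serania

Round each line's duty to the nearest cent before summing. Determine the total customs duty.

$103,384.91

Line 1 (76.80, Drenistan, 2,491 kg, $223,343.06):
Base rate for 76.80 is 19.5%.
76.80 has an FTA preferential rate, but origin Drenistan is not Serania; base rate stands.
Duty = $223,343.06 × 19.5% = $43,551.90.
Line 2 (63.60, Erimark, 466 kg, $91,634.24):
Base rate for 63.60 is 9%.
Additional duty on 63.60 from Erimark: +50%. Applied ad valorem rate: 9% + 50% = 59%.
Duty = $91,634.24 × 59% = $54,064.20.
Line 3 (67.44, Serania, 1,875 kg, $117,918.75):
Base rate for 67.44 is 3% + $1.19/kg.
Origin Serania is the FTA partner but 67.44 is not on the preference list; base rate stands.
The additional-duty order on 67.44 targets Erimark, not Serania; it does not apply.
Duty = $117,918.75 × 3% + 1,875 × $1.19 = $5,768.81.
Total = $43,551.90 + $54,064.20 + $5,768.81 = $103,384.91.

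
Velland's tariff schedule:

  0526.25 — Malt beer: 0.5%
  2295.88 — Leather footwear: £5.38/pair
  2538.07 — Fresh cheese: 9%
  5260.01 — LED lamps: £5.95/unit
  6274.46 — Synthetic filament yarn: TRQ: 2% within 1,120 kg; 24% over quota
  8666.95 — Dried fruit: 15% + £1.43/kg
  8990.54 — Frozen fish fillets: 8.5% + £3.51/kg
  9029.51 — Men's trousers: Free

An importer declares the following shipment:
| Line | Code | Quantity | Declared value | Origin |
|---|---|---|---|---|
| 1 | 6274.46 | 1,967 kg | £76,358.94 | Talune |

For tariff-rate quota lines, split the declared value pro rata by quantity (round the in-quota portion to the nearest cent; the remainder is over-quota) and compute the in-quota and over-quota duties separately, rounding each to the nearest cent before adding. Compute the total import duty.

Line 1 (6274.46, Talune, 1,967 kg, £76,358.94):
Code 6274.46 is under a tariff-rate quota (threshold 1,120 kg). In-quota: 1,120 kg at 2%; over-quota: 847 kg at 24%.
Pro-rata value split: in-quota = £76,358.94 × 1,120/1,967 = £43,478.40; over-quota = £76,358.94 − £43,478.40 = £32,880.54.
In-quota duty = £43,478.40 × 2% = £869.57. Over-quota duty = £32,880.54 × 24% = £7,891.33.
Line duty = £869.57 + £7,891.33 = £8,760.90.

£8,760.90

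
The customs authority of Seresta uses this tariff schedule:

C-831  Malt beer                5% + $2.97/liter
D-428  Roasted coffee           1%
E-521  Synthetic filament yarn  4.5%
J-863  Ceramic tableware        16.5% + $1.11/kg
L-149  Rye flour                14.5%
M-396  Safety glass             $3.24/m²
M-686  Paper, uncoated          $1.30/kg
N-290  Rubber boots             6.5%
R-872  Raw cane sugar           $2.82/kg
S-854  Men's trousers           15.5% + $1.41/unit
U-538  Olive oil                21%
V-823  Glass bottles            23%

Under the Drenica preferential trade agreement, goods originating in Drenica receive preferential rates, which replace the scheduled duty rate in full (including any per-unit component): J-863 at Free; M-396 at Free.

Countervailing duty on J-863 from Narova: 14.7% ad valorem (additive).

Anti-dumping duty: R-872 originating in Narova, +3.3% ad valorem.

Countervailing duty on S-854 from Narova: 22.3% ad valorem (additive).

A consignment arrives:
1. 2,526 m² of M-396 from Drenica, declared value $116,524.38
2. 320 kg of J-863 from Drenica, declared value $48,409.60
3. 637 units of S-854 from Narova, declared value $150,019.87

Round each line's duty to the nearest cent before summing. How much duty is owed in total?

$57,605.68

Line 1 (M-396, Drenica, 2,526 m², $116,524.38):
Base rate for M-396 is $3.24/m².
Origin Drenica qualifies under the Seresta–Drenica agreement and M-396 is covered: preferential rate Free applies instead.
Duty = $116,524.38 × 0% = $0.00.
Line 2 (J-863, Drenica, 320 kg, $48,409.60):
Base rate for J-863 is 16.5% + $1.11/kg.
Origin Drenica qualifies under the Seresta–Drenica agreement and J-863 is covered: preferential rate Free applies instead.
The additional-duty order on J-863 targets Narova, not Drenica; it does not apply.
Duty = $48,409.60 × 0% = $0.00.
Line 3 (S-854, Narova, 637 units, $150,019.87):
Base rate for S-854 is 15.5% + $1.41/unit.
Additional duty on S-854 from Narova: +22.3%. Applied ad valorem rate: 15.5% + 22.3% = 37.8%.
Duty = $150,019.87 × 37.8% + 637 × $1.41 = $57,605.68.
Total = $0.00 + $0.00 + $57,605.68 = $57,605.68.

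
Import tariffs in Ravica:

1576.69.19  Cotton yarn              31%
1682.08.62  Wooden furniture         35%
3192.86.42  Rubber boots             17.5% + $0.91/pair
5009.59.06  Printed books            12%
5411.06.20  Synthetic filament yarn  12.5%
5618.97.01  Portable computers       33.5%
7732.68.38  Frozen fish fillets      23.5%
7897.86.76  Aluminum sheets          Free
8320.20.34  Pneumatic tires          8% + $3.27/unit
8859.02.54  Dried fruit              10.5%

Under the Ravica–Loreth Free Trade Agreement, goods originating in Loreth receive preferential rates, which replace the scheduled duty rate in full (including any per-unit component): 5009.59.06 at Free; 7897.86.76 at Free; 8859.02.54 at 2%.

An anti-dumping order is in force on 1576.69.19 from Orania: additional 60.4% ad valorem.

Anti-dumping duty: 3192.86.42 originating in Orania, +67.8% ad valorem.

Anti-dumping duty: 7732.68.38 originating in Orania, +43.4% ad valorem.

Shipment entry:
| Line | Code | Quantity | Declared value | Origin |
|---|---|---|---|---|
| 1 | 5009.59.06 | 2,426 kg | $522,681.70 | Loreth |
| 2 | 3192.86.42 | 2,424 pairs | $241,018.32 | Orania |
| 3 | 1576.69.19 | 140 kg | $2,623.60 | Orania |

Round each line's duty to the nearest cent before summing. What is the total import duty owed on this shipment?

Line 1 (5009.59.06, Loreth, 2,426 kg, $522,681.70):
Base rate for 5009.59.06 is 12%.
Origin Loreth qualifies under the Ravica–Loreth agreement and 5009.59.06 is covered: preferential rate Free applies instead.
Duty = $522,681.70 × 0% = $0.00.
Line 2 (3192.86.42, Orania, 2,424 pairs, $241,018.32):
Base rate for 3192.86.42 is 17.5% + $0.91/pair.
Additional duty on 3192.86.42 from Orania: +67.8%. Applied ad valorem rate: 17.5% + 67.8% = 85.3%.
Duty = $241,018.32 × 85.3% + 2,424 × $0.91 = $207,794.47.
Line 3 (1576.69.19, Orania, 140 kg, $2,623.60):
Base rate for 1576.69.19 is 31%.
Additional duty on 1576.69.19 from Orania: +60.4%. Applied ad valorem rate: 31% + 60.4% = 91.4%.
Duty = $2,623.60 × 91.4% = $2,397.97.
Total = $0.00 + $207,794.47 + $2,397.97 = $210,192.44.

$210,192.44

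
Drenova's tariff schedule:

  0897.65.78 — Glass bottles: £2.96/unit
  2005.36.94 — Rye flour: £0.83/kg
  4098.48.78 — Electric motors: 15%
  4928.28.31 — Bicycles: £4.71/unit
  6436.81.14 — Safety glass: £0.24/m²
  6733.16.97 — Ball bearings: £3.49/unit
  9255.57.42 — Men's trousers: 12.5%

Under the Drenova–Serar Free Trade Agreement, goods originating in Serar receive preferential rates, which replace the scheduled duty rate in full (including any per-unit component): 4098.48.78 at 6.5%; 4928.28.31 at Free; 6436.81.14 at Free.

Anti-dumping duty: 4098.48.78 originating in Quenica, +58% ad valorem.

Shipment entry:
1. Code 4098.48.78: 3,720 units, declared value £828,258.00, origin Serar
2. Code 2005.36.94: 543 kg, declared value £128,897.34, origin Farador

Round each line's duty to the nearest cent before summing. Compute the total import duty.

£54,287.46

Line 1 (4098.48.78, Serar, 3,720 units, £828,258.00):
Base rate for 4098.48.78 is 15%.
Origin Serar qualifies under the Drenova–Serar agreement and 4098.48.78 is covered: preferential rate 6.5% applies instead.
The additional-duty order on 4098.48.78 targets Quenica, not Serar; it does not apply.
Duty = £828,258.00 × 6.5% = £53,836.77.
Line 2 (2005.36.94, Farador, 543 kg, £128,897.34):
Base rate for 2005.36.94 is £0.83/kg.
Duty = 543 × £0.83 = £450.69.
Total = £53,836.77 + £450.69 = £54,287.46.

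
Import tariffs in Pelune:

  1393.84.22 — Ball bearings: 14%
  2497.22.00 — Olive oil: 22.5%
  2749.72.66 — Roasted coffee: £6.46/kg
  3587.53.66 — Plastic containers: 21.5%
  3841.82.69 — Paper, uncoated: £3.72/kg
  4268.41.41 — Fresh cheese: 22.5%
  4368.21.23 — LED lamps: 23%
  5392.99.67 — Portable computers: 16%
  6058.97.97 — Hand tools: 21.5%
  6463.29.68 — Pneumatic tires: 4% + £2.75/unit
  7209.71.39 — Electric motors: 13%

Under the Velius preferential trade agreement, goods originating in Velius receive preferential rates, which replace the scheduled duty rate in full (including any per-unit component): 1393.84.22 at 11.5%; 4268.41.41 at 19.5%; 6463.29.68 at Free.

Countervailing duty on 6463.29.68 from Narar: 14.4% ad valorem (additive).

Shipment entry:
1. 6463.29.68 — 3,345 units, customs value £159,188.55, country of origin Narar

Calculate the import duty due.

£38,489.44

Line 1 (6463.29.68, Narar, 3,345 units, £159,188.55):
Base rate for 6463.29.68 is 4% + £2.75/unit.
6463.29.68 has an FTA preferential rate, but origin Narar is not Velius; base rate stands.
Additional duty on 6463.29.68 from Narar: +14.4%. Applied ad valorem rate: 4% + 14.4% = 18.4%.
Duty = £159,188.55 × 18.4% + 3,345 × £2.75 = £38,489.44.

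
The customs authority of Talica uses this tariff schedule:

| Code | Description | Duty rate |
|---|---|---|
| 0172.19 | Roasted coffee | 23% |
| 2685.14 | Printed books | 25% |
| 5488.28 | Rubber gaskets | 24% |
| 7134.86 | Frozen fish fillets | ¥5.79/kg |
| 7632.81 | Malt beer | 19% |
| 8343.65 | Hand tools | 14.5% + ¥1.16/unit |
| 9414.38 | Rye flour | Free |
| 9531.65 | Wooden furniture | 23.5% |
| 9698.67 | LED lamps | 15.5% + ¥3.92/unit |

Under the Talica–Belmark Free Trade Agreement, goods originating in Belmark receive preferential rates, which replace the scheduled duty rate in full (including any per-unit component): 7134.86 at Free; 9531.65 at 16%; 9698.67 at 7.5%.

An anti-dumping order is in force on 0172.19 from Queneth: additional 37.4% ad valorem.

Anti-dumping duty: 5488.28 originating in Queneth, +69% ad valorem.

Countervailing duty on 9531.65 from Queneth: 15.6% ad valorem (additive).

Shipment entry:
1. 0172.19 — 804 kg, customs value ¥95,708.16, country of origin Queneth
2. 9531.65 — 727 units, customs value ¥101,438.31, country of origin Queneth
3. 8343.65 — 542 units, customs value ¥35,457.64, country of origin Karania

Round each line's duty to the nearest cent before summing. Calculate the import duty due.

¥103,240.19

Line 1 (0172.19, Queneth, 804 kg, ¥95,708.16):
Base rate for 0172.19 is 23%.
Additional duty on 0172.19 from Queneth: +37.4%. Applied ad valorem rate: 23% + 37.4% = 60.4%.
Duty = ¥95,708.16 × 60.4% = ¥57,807.73.
Line 2 (9531.65, Queneth, 727 units, ¥101,438.31):
Base rate for 9531.65 is 23.5%.
9531.65 has an FTA preferential rate, but origin Queneth is not Belmark; base rate stands.
Additional duty on 9531.65 from Queneth: +15.6%. Applied ad valorem rate: 23.5% + 15.6% = 39.1%.
Duty = ¥101,438.31 × 39.1% = ¥39,662.38.
Line 3 (8343.65, Karania, 542 units, ¥35,457.64):
Base rate for 8343.65 is 14.5% + ¥1.16/unit.
Duty = ¥35,457.64 × 14.5% + 542 × ¥1.16 = ¥5,770.08.
Total = ¥57,807.73 + ¥39,662.38 + ¥5,770.08 = ¥103,240.19.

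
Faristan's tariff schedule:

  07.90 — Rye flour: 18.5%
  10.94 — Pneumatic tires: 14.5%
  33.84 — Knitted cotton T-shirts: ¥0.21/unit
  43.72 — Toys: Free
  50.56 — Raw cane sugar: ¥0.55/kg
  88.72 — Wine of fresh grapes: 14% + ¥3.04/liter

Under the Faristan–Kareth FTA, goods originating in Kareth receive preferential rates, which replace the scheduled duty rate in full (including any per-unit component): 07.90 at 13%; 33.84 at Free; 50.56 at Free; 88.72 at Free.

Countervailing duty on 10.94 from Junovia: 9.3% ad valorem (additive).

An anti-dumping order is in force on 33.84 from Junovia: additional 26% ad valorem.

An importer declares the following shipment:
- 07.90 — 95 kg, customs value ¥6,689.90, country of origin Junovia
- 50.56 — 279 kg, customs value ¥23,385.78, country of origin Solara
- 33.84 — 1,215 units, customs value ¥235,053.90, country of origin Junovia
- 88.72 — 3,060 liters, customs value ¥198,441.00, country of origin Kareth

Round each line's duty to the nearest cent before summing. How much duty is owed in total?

¥62,760.24

Line 1 (07.90, Junovia, 95 kg, ¥6,689.90):
Base rate for 07.90 is 18.5%.
07.90 has an FTA preferential rate, but origin Junovia is not Kareth; base rate stands.
Duty = ¥6,689.90 × 18.5% = ¥1,237.63.
Line 2 (50.56, Solara, 279 kg, ¥23,385.78):
Base rate for 50.56 is ¥0.55/kg.
50.56 has an FTA preferential rate, but origin Solara is not Kareth; base rate stands.
Duty = 279 × ¥0.55 = ¥153.45.
Line 3 (33.84, Junovia, 1,215 units, ¥235,053.90):
Base rate for 33.84 is ¥0.21/unit.
33.84 has an FTA preferential rate, but origin Junovia is not Kareth; base rate stands.
Additional duty on 33.84 from Junovia: +26% ad valorem. Applied ad valorem rate = 26%.
Duty = ¥235,053.90 × 26% + 1,215 × ¥0.21 = ¥61,369.16.
Line 4 (88.72, Kareth, 3,060 liters, ¥198,441.00):
Base rate for 88.72 is 14% + ¥3.04/liter.
Origin Kareth qualifies under the Faristan–Kareth agreement and 88.72 is covered: preferential rate Free applies instead.
Duty = ¥198,441.00 × 0% = ¥0.00.
Total = ¥1,237.63 + ¥153.45 + ¥61,369.16 + ¥0.00 = ¥62,760.24.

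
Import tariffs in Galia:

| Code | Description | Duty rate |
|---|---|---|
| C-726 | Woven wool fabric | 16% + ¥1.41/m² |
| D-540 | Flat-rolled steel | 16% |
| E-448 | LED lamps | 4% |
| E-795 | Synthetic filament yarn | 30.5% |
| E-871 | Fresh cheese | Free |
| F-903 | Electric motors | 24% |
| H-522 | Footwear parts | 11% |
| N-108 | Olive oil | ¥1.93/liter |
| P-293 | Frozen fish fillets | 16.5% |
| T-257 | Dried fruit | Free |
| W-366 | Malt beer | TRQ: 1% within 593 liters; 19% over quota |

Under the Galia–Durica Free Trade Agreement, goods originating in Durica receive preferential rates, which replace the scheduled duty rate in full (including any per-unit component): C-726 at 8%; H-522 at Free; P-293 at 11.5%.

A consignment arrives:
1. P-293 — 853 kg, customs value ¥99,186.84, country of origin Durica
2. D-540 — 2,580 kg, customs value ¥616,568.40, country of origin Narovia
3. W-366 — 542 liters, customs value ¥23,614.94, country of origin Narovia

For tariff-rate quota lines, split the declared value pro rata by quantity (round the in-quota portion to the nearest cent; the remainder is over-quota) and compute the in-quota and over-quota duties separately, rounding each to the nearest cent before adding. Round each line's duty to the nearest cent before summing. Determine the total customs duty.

Line 1 (P-293, Durica, 853 kg, ¥99,186.84):
Base rate for P-293 is 16.5%.
Origin Durica qualifies under the Galia–Durica agreement and P-293 is covered: preferential rate 11.5% applies instead.
Duty = ¥99,186.84 × 11.5% = ¥11,406.49.
Line 2 (D-540, Narovia, 2,580 kg, ¥616,568.40):
Base rate for D-540 is 16%.
Duty = ¥616,568.40 × 16% = ¥98,650.94.
Line 3 (W-366, Narovia, 542 liters, ¥23,614.94):
Code W-366 is under a tariff-rate quota (threshold 593 liters). Quantity 542 liters is within the quota, so the in-quota rate 1% applies to the full value.
Duty = ¥23,614.94 × 1% = ¥236.15.
Total = ¥11,406.49 + ¥98,650.94 + ¥236.15 = ¥110,293.58.

¥110,293.58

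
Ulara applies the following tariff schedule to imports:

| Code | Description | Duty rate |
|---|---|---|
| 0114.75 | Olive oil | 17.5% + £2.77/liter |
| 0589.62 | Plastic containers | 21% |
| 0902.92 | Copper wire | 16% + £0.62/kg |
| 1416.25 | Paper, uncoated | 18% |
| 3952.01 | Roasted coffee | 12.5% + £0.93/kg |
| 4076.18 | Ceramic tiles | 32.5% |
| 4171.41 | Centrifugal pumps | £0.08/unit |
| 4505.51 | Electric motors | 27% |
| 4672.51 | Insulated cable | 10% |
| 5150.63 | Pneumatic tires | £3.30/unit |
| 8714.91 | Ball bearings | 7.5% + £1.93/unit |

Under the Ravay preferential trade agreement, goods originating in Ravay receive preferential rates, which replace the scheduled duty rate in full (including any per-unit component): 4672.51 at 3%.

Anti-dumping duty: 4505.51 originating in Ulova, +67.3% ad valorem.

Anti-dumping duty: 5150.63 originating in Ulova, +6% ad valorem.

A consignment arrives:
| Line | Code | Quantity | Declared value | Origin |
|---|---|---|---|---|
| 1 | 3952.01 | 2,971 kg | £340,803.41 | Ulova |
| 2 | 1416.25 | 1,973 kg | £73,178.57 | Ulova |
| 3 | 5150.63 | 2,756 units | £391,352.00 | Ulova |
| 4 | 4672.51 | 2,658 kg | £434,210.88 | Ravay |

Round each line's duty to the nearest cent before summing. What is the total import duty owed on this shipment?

£104,137.85

Line 1 (3952.01, Ulova, 2,971 kg, £340,803.41):
Base rate for 3952.01 is 12.5% + £0.93/kg.
Duty = £340,803.41 × 12.5% + 2,971 × £0.93 = £45,363.46.
Line 2 (1416.25, Ulova, 1,973 kg, £73,178.57):
Base rate for 1416.25 is 18%.
Duty = £73,178.57 × 18% = £13,172.14.
Line 3 (5150.63, Ulova, 2,756 units, £391,352.00):
Base rate for 5150.63 is £3.30/unit.
Additional duty on 5150.63 from Ulova: +6% ad valorem. Applied ad valorem rate = 6%.
Duty = £391,352.00 × 6% + 2,756 × £3.30 = £32,575.92.
Line 4 (4672.51, Ravay, 2,658 kg, £434,210.88):
Base rate for 4672.51 is 10%.
Origin Ravay qualifies under the Ulara–Ravay agreement and 4672.51 is covered: preferential rate 3% applies instead.
Duty = £434,210.88 × 3% = £13,026.33.
Total = £45,363.46 + £13,172.14 + £32,575.92 + £13,026.33 = £104,137.85.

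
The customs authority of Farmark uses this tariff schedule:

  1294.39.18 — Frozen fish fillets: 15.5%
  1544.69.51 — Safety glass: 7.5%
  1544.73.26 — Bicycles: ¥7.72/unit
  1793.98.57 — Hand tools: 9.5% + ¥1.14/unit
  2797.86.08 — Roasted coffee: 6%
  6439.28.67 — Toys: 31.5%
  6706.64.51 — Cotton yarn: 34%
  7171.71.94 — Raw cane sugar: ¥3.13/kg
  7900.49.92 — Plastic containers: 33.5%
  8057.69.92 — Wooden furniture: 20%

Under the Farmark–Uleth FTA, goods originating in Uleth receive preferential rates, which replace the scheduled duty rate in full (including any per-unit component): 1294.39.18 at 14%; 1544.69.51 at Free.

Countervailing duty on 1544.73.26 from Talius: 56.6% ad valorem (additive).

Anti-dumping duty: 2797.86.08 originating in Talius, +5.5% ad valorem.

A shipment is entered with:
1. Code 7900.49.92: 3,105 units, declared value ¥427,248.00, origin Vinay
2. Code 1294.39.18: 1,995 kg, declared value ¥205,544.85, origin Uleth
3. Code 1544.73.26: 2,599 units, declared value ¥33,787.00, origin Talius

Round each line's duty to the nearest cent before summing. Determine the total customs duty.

¥211,092.08

Line 1 (7900.49.92, Vinay, 3,105 units, ¥427,248.00):
Base rate for 7900.49.92 is 33.5%.
Duty = ¥427,248.00 × 33.5% = ¥143,128.08.
Line 2 (1294.39.18, Uleth, 1,995 kg, ¥205,544.85):
Base rate for 1294.39.18 is 15.5%.
Origin Uleth qualifies under the Farmark–Uleth agreement and 1294.39.18 is covered: preferential rate 14% applies instead.
Duty = ¥205,544.85 × 14% = ¥28,776.28.
Line 3 (1544.73.26, Talius, 2,599 units, ¥33,787.00):
Base rate for 1544.73.26 is ¥7.72/unit.
Additional duty on 1544.73.26 from Talius: +56.6% ad valorem. Applied ad valorem rate = 56.6%.
Duty = ¥33,787.00 × 56.6% + 2,599 × ¥7.72 = ¥39,187.72.
Total = ¥143,128.08 + ¥28,776.28 + ¥39,187.72 = ¥211,092.08.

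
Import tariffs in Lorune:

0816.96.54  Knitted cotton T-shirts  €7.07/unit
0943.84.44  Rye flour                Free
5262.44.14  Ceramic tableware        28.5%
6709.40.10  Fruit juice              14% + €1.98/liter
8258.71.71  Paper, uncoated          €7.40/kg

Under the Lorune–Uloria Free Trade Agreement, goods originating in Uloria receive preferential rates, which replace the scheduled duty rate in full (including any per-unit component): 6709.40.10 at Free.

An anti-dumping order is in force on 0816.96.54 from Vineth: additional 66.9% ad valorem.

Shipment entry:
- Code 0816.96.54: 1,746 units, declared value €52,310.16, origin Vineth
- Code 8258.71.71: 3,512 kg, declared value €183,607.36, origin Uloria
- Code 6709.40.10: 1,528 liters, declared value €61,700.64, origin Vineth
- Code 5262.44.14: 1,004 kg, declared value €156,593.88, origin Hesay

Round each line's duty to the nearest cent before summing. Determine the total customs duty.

€129,621.31

Line 1 (0816.96.54, Vineth, 1,746 units, €52,310.16):
Base rate for 0816.96.54 is €7.07/unit.
Additional duty on 0816.96.54 from Vineth: +66.9% ad valorem. Applied ad valorem rate = 66.9%.
Duty = €52,310.16 × 66.9% + 1,746 × €7.07 = €47,339.72.
Line 2 (8258.71.71, Uloria, 3,512 kg, €183,607.36):
Base rate for 8258.71.71 is €7.40/kg.
Origin Uloria is the FTA partner but 8258.71.71 is not on the preference list; base rate stands.
Duty = 3,512 × €7.40 = €25,988.80.
Line 3 (6709.40.10, Vineth, 1,528 liters, €61,700.64):
Base rate for 6709.40.10 is 14% + €1.98/liter.
6709.40.10 has an FTA preferential rate, but origin Vineth is not Uloria; base rate stands.
Duty = €61,700.64 × 14% + 1,528 × €1.98 = €11,663.53.
Line 4 (5262.44.14, Hesay, 1,004 kg, €156,593.88):
Base rate for 5262.44.14 is 28.5%.
Duty = €156,593.88 × 28.5% = €44,629.26.
Total = €47,339.72 + €25,988.80 + €11,663.53 + €44,629.26 = €129,621.31.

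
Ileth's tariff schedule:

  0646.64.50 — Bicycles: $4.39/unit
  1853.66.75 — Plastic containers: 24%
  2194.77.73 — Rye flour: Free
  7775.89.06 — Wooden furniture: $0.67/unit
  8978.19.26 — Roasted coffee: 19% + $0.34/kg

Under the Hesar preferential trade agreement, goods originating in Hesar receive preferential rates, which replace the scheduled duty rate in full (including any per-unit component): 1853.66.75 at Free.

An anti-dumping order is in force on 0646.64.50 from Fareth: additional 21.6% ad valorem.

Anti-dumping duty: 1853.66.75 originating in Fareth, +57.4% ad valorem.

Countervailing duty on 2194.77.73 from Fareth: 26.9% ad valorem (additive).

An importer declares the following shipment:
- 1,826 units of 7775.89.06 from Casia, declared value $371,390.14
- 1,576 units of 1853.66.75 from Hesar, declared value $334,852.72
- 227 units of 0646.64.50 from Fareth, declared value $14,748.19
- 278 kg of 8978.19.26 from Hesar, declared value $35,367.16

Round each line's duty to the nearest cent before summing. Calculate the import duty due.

Line 1 (7775.89.06, Casia, 1,826 units, $371,390.14):
Base rate for 7775.89.06 is $0.67/unit.
Duty = 1,826 × $0.67 = $1,223.42.
Line 2 (1853.66.75, Hesar, 1,576 units, $334,852.72):
Base rate for 1853.66.75 is 24%.
Origin Hesar qualifies under the Ileth–Hesar agreement and 1853.66.75 is covered: preferential rate Free applies instead.
The additional-duty order on 1853.66.75 targets Fareth, not Hesar; it does not apply.
Duty = $334,852.72 × 0% = $0.00.
Line 3 (0646.64.50, Fareth, 227 units, $14,748.19):
Base rate for 0646.64.50 is $4.39/unit.
Additional duty on 0646.64.50 from Fareth: +21.6% ad valorem. Applied ad valorem rate = 21.6%.
Duty = $14,748.19 × 21.6% + 227 × $4.39 = $4,182.14.
Line 4 (8978.19.26, Hesar, 278 kg, $35,367.16):
Base rate for 8978.19.26 is 19% + $0.34/kg.
Origin Hesar is the FTA partner but 8978.19.26 is not on the preference list; base rate stands.
Duty = $35,367.16 × 19% + 278 × $0.34 = $6,814.28.
Total = $1,223.42 + $0.00 + $4,182.14 + $6,814.28 = $12,219.84.

$12,219.84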